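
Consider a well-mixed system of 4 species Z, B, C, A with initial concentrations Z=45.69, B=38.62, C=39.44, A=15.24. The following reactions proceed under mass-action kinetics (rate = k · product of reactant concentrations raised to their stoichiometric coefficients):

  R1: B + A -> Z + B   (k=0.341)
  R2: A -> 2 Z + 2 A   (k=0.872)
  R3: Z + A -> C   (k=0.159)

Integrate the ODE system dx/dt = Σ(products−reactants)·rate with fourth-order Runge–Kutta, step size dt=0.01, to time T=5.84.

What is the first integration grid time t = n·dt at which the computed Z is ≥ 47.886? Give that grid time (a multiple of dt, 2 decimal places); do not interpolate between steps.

RK4 with dt=0.01: 584 steps to T=5.84. Trajectory (selected grid times):
t=0.00: Z=45.69 B=38.62 C=39.44 A=15.24
t=0.02: Z=47.58 B=38.62 C=41.31 A=10.27
t=0.03: Z=48.26 B=38.62 C=42.02 A=8.42
t=0.65: Z=51.18 B=38.62 C=45.31 A=0.00
t=1.30: Z=51.18 B=38.62 C=45.31 A=0.00
t=1.95: Z=51.18 B=38.62 C=45.31 A=0.00
t=2.60: Z=51.18 B=38.62 C=45.31 A=0.00
t=3.24: Z=51.18 B=38.62 C=45.31 A=0.00
t=3.89: Z=51.18 B=38.62 C=45.31 A=0.00
t=4.54: Z=51.18 B=38.62 C=45.31 A=0.00
t=5.19: Z=51.18 B=38.62 C=45.31 A=0.00
t=5.84: Z=51.18 B=38.62 C=45.31 A=0.00
Z(0.02)=47.579 < 47.886 but Z(0.03)=48.259 ≥ 47.886, so the first grid time is t=0.03.

Threshold first reached at t = 0.03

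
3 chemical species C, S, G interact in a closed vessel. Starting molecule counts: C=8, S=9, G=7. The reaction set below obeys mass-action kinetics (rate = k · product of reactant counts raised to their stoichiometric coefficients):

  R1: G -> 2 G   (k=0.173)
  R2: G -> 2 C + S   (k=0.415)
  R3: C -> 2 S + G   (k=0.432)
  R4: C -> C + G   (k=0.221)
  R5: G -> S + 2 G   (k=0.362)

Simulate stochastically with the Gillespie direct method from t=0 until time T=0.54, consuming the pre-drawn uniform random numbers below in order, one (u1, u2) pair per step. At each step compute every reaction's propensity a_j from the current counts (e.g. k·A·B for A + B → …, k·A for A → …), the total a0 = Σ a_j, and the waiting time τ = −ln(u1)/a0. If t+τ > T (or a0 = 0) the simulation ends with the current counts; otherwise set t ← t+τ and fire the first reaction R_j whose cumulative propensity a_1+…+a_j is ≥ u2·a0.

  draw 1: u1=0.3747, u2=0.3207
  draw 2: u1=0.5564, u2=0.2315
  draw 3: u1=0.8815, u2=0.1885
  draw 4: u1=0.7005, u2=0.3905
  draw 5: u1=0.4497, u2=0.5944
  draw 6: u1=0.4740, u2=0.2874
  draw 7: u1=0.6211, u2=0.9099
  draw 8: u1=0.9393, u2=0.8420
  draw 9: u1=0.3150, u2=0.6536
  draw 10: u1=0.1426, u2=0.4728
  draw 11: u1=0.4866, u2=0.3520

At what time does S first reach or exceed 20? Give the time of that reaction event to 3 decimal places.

Threshold first reached at t = 0.322

t=0.000: C=8 S=9 G=7
Draw 1: a1=1.211, a2=2.905, a3=3.456, a4=1.768, a5=2.534, a0=11.874; τ=−ln(0.3747)/11.874=0.083 → t=0.083; u2·a0=0.3207·11.874=3.808; a1=1.211 < 3.808 ≤ a1+a2=4.116 → R2 fires; C=10 S=10 G=6
Draw 2: a1=1.038, a2=2.490, a3=4.320, a4=2.210, a5=2.172, a0=12.230; τ=−ln(0.5564)/12.230=0.048 → t=0.131; u2·a0=0.2315·12.230=2.831; a1=1.038 < 2.831 ≤ a1+a2=3.528 → R2 fires; C=12 S=11 G=5
Draw 3: a1=0.865, a2=2.075, a3=5.184, a4=2.652, a5=1.810, a0=12.586; τ=−ln(0.8815)/12.586=0.010 → t=0.141; u2·a0=0.1885·12.586=2.372; a1=0.865 < 2.372 ≤ a1+a2=2.940 → R2 fires; C=14 S=12 G=4
Draw 4: a1=0.692, a2=1.660, a3=6.048, a4=3.094, a5=1.448, a0=12.942; τ=−ln(0.7005)/12.942=0.028 → t=0.168; u2·a0=0.3905·12.942=5.054; a1+a2=2.352 < 5.054 ≤ a1+…+a3=8.400 → R3 fires; C=13 S=14 G=5
Draw 5: a1=0.865, a2=2.075, a3=5.616, a4=2.873, a5=1.810, a0=13.239; τ=−ln(0.4497)/13.239=0.060 → t=0.228; u2·a0=0.5944·13.239=7.869; a1+a2=2.940 < 7.869 ≤ a1+…+a3=8.556 → R3 fires; C=12 S=16 G=6
Draw 6: a1=1.038, a2=2.490, a3=5.184, a4=2.652, a5=2.172, a0=13.536; τ=−ln(0.4740)/13.536=0.055 → t=0.284; u2·a0=0.2874·13.536=3.890; a1+a2=3.528 < 3.890 ≤ a1+…+a3=8.712 → R3 fires; C=11 S=18 G=7
Draw 7: a1=1.211, a2=2.905, a3=4.752, a4=2.431, a5=2.534, a0=13.833; τ=−ln(0.6211)/13.833=0.034 → t=0.318; u2·a0=0.9099·13.833=12.587; a1+…+a4=11.299 < 12.587 ≤ a1+…+a5=13.833 → R5 fires; C=11 S=19 G=8
Draw 8: a1=1.384, a2=3.320, a3=4.752, a4=2.431, a5=2.896, a0=14.783; τ=−ln(0.9393)/14.783=0.004 → t=0.322; u2·a0=0.8420·14.783=12.447; a1+…+a4=11.887 < 12.447 ≤ a1+…+a5=14.783 → R5 fires; C=11 S=20 G=9
Draw 9: a1=1.557, a2=3.735, a3=4.752, a4=2.431, a5=3.258, a0=15.733; τ=−ln(0.3150)/15.733=0.073 → t=0.396; u2·a0=0.6536·15.733=10.283; a1+…+a3=10.044 < 10.283 ≤ a1+…+a4=12.475 → R4 fires; C=11 S=20 G=10
Draw 10: a1=1.730, a2=4.150, a3=4.752, a4=2.431, a5=3.620, a0=16.683; τ=−ln(0.1426)/16.683=0.117 → t=0.512; u2·a0=0.4728·16.683=7.888; a1+a2=5.880 < 7.888 ≤ a1+…+a3=10.632 → R3 fires; C=10 S=22 G=11
Draw 11: a1=1.903, a2=4.565, a3=4.320, a4=2.210, a5=3.982, a0=16.980; τ=−ln(0.4866)/16.980=0.042 → t=0.555 > T=0.54: stop.
S first becomes ≥ 20 when it reaches 20 at the event at t=0.322.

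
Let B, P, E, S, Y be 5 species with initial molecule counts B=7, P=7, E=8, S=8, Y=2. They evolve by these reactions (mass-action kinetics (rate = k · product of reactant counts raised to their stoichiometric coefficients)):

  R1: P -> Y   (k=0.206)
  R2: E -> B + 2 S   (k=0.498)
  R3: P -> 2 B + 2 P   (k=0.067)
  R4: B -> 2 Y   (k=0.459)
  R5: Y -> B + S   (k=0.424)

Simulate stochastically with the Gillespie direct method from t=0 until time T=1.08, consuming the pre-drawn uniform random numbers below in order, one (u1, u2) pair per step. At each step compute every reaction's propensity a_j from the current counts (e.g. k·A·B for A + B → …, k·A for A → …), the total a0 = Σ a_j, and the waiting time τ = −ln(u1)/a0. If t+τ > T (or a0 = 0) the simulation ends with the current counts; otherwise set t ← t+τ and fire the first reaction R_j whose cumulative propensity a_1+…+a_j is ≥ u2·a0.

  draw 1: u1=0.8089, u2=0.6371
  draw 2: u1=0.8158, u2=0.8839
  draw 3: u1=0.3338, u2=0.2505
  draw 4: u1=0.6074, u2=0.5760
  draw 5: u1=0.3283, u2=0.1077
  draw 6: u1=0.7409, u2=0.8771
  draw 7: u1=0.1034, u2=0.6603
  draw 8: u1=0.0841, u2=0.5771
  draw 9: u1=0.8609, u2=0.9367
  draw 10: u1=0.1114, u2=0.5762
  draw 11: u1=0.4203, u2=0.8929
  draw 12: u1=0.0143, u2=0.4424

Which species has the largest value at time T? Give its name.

t=0.000: B=7 P=7 E=8 S=8 Y=2
Draw 1: a1=1.442, a2=3.984, a3=0.469, a4=3.213, a5=0.848, a0=9.956; τ=−ln(0.8089)/9.956=0.021 → t=0.021; u2·a0=0.6371·9.956=6.343; a1+…+a3=5.895 < 6.343 ≤ a1+…+a4=9.108 → R4 fires; B=6 P=7 E=8 S=8 Y=4
Draw 2: a1=1.442, a2=3.984, a3=0.469, a4=2.754, a5=1.696, a0=10.345; τ=−ln(0.8158)/10.345=0.020 → t=0.041; u2·a0=0.8839·10.345=9.144; a1+…+a4=8.649 < 9.144 ≤ a1+…+a5=10.345 → R5 fires; B=7 P=7 E=8 S=9 Y=3
Draw 3: a1=1.442, a2=3.984, a3=0.469, a4=3.213, a5=1.272, a0=10.380; τ=−ln(0.3338)/10.380=0.106 → t=0.147; u2·a0=0.2505·10.380=2.600; a1=1.442 < 2.600 ≤ a1+a2=5.426 → R2 fires; B=8 P=7 E=7 S=11 Y=3
Draw 4: a1=1.442, a2=3.486, a3=0.469, a4=3.672, a5=1.272, a0=10.341; τ=−ln(0.6074)/10.341=0.048 → t=0.195; u2·a0=0.5760·10.341=5.956; a1+…+a3=5.397 < 5.956 ≤ a1+…+a4=9.069 → R4 fires; B=7 P=7 E=7 S=11 Y=5
Draw 5: a1=1.442, a2=3.486, a3=0.469, a4=3.213, a5=2.120, a0=10.730; τ=−ln(0.3283)/10.730=0.104 → t=0.299; u2·a0=0.1077·10.730=1.156 ≤ a1=1.442 → R1 fires; B=7 P=6 E=7 S=11 Y=6
Draw 6: a1=1.236, a2=3.486, a3=0.402, a4=3.213, a5=2.544, a0=10.881; τ=−ln(0.7409)/10.881=0.028 → t=0.326; u2·a0=0.8771·10.881=9.544; a1+…+a4=8.337 < 9.544 ≤ a1+…+a5=10.881 → R5 fires; B=8 P=6 E=7 S=12 Y=5
Draw 7: a1=1.236, a2=3.486, a3=0.402, a4=3.672, a5=2.120, a0=10.916; τ=−ln(0.1034)/10.916=0.208 → t=0.534; u2·a0=0.6603·10.916=7.208; a1+…+a3=5.124 < 7.208 ≤ a1+…+a4=8.796 → R4 fires; B=7 P=6 E=7 S=12 Y=7
Draw 8: a1=1.236, a2=3.486, a3=0.402, a4=3.213, a5=2.968, a0=11.305; τ=−ln(0.0841)/11.305=0.219 → t=0.753; u2·a0=0.5771·11.305=6.524; a1+…+a3=5.124 < 6.524 ≤ a1+…+a4=8.337 → R4 fires; B=6 P=6 E=7 S=12 Y=9
Draw 9: a1=1.236, a2=3.486, a3=0.402, a4=2.754, a5=3.816, a0=11.694; τ=−ln(0.8609)/11.694=0.013 → t=0.766; u2·a0=0.9367·11.694=10.954; a1+…+a4=7.878 < 10.954 ≤ a1+…+a5=11.694 → R5 fires; B=7 P=6 E=7 S=13 Y=8
Draw 10: a1=1.236, a2=3.486, a3=0.402, a4=3.213, a5=3.392, a0=11.729; τ=−ln(0.1114)/11.729=0.187 → t=0.953; u2·a0=0.5762·11.729=6.758; a1+…+a3=5.124 < 6.758 ≤ a1+…+a4=8.337 → R4 fires; B=6 P=6 E=7 S=13 Y=10
Draw 11: a1=1.236, a2=3.486, a3=0.402, a4=2.754, a5=4.240, a0=12.118; τ=−ln(0.4203)/12.118=0.072 → t=1.025; u2·a0=0.8929·12.118=10.820; a1+…+a4=7.878 < 10.820 ≤ a1+…+a5=12.118 → R5 fires; B=7 P=6 E=7 S=14 Y=9
Draw 12: a1=1.236, a2=3.486, a3=0.402, a4=3.213, a5=3.816, a0=12.153; τ=−ln(0.0143)/12.153=0.350 → t=1.374 > T=1.08: stop.
At T=1.08: B=7 P=6 E=7 S=14 Y=9; the largest is S.

Dominant species at T: S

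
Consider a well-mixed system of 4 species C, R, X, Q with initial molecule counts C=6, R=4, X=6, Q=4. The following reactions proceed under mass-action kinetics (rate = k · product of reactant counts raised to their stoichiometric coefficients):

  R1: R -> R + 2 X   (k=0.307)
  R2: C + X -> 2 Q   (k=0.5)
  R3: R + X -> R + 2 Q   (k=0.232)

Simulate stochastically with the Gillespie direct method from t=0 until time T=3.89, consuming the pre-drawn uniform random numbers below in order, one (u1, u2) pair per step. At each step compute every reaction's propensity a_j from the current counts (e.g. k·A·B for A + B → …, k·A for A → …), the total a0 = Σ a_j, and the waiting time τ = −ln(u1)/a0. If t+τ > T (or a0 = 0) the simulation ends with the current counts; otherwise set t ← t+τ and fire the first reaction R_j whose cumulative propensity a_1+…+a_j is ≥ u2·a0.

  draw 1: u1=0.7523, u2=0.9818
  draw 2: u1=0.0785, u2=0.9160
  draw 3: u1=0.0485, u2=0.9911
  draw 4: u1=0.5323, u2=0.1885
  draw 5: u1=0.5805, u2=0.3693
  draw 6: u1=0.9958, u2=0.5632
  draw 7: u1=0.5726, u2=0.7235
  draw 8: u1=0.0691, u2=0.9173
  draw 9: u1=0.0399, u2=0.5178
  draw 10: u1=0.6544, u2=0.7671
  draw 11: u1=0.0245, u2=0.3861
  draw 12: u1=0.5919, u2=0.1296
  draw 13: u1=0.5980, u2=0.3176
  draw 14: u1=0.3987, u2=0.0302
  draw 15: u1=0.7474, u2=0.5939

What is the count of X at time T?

X at T = 4

t=0.000: C=6 R=4 X=6 Q=4
Draw 1: a1=1.228, a2=18.000, a3=5.568, a0=24.796; τ=−ln(0.7523)/24.796=0.011 → t=0.011; u2·a0=0.9818·24.796=24.345; a1+a2=19.228 < 24.345 ≤ a1+…+a3=24.796 → R3 fires; C=6 R=4 X=5 Q=6
Draw 2: a1=1.228, a2=15.000, a3=4.640, a0=20.868; τ=−ln(0.0785)/20.868=0.122 → t=0.133; u2·a0=0.9160·20.868=19.115; a1+a2=16.228 < 19.115 ≤ a1+…+a3=20.868 → R3 fires; C=6 R=4 X=4 Q=8
Draw 3: a1=1.228, a2=12.000, a3=3.712, a0=16.940; τ=−ln(0.0485)/16.940=0.179 → t=0.312; u2·a0=0.9911·16.940=16.789; a1+a2=13.228 < 16.789 ≤ a1+…+a3=16.940 → R3 fires; C=6 R=4 X=3 Q=10
Draw 4: a1=1.228, a2=9.000, a3=2.784, a0=13.012; τ=−ln(0.5323)/13.012=0.048 → t=0.361; u2·a0=0.1885·13.012=2.453; a1=1.228 < 2.453 ≤ a1+a2=10.228 → R2 fires; C=5 R=4 X=2 Q=12
Draw 5: a1=1.228, a2=5.000, a3=1.856, a0=8.084; τ=−ln(0.5805)/8.084=0.067 → t=0.428; u2·a0=0.3693·8.084=2.985; a1=1.228 < 2.985 ≤ a1+a2=6.228 → R2 fires; C=4 R=4 X=1 Q=14
Draw 6: a1=1.228, a2=2.000, a3=0.928, a0=4.156; τ=−ln(0.9958)/4.156=0.001 → t=0.429; u2·a0=0.5632·4.156=2.341; a1=1.228 < 2.341 ≤ a1+a2=3.228 → R2 fires; C=3 R=4 X=0 Q=16
Draw 7: a1=1.228, a2=0.000, a3=0.000, a0=1.228; τ=−ln(0.5726)/1.228=0.454 → t=0.883; u2·a0=0.7235·1.228=0.888 ≤ a1=1.228 → R1 fires; C=3 R=4 X=2 Q=16
Draw 8: a1=1.228, a2=3.000, a3=1.856, a0=6.084; τ=−ln(0.0691)/6.084=0.439 → t=1.322; u2·a0=0.9173·6.084=5.581; a1+a2=4.228 < 5.581 ≤ a1+…+a3=6.084 → R3 fires; C=3 R=4 X=1 Q=18
Draw 9: a1=1.228, a2=1.500, a3=0.928, a0=3.656; τ=−ln(0.0399)/3.656=0.881 → t=2.203; u2·a0=0.5178·3.656=1.893; a1=1.228 < 1.893 ≤ a1+a2=2.728 → R2 fires; C=2 R=4 X=0 Q=20
Draw 10: a1=1.228, a2=0.000, a3=0.000, a0=1.228; τ=−ln(0.6544)/1.228=0.345 → t=2.549; u2·a0=0.7671·1.228=0.942 ≤ a1=1.228 → R1 fires; C=2 R=4 X=2 Q=20
Draw 11: a1=1.228, a2=2.000, a3=1.856, a0=5.084; τ=−ln(0.0245)/5.084=0.730 → t=3.278; u2·a0=0.3861·5.084=1.963; a1=1.228 < 1.963 ≤ a1+a2=3.228 → R2 fires; C=1 R=4 X=1 Q=22
Draw 12: a1=1.228, a2=0.500, a3=0.928, a0=2.656; τ=−ln(0.5919)/2.656=0.197 → t=3.476; u2·a0=0.1296·2.656=0.344 ≤ a1=1.228 → R1 fires; C=1 R=4 X=3 Q=22
Draw 13: a1=1.228, a2=1.500, a3=2.784, a0=5.512; τ=−ln(0.5980)/5.512=0.093 → t=3.569; u2·a0=0.3176·5.512=1.751; a1=1.228 < 1.751 ≤ a1+a2=2.728 → R2 fires; C=0 R=4 X=2 Q=24
Draw 14: a1=1.228, a2=0.000, a3=1.856, a0=3.084; τ=−ln(0.3987)/3.084=0.298 → t=3.867; u2·a0=0.0302·3.084=0.093 ≤ a1=1.228 → R1 fires; C=0 R=4 X=4 Q=24
Draw 15: a1=1.228, a2=0.000, a3=3.712, a0=4.940; τ=−ln(0.7474)/4.940=0.059 → t=3.926 > T=3.89: stop.
Read off X at T=3.89: 4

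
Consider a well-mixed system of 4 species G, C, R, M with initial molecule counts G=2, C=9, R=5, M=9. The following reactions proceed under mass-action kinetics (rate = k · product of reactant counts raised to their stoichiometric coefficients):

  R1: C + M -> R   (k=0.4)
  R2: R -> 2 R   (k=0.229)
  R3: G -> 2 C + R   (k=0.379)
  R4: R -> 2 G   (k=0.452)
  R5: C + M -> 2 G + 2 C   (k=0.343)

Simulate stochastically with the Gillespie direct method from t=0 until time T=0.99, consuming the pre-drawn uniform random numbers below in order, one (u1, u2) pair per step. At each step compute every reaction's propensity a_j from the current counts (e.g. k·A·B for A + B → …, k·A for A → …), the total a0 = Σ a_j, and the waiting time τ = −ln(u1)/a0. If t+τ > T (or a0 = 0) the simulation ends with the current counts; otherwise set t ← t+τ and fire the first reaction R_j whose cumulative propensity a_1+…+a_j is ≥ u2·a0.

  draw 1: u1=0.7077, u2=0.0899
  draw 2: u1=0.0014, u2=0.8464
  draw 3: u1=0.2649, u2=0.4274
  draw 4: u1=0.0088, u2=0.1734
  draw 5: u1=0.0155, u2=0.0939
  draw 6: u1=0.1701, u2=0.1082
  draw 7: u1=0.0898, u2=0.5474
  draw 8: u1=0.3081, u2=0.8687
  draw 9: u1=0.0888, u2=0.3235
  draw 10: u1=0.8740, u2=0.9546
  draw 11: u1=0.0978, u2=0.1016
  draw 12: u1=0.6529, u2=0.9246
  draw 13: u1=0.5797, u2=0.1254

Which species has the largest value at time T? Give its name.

Dominant species at T: G

t=0.000: G=2 C=9 R=5 M=9
Draw 1: a1=32.400, a2=1.145, a3=0.758, a4=2.260, a5=27.783, a0=64.346; τ=−ln(0.7077)/64.346=0.005 → t=0.005; u2·a0=0.0899·64.346=5.785 ≤ a1=32.400 → R1 fires; G=2 C=8 R=6 M=8
Draw 2: a1=25.600, a2=1.374, a3=0.758, a4=2.712, a5=21.952, a0=52.396; τ=−ln(0.0014)/52.396=0.125 → t=0.131; u2·a0=0.8464·52.396=44.348; a1+…+a4=30.444 < 44.348 ≤ a1+…+a5=52.396 → R5 fires; G=4 C=9 R=6 M=7
Draw 3: a1=25.200, a2=1.374, a3=1.516, a4=2.712, a5=21.609, a0=52.411; τ=−ln(0.2649)/52.411=0.025 → t=0.156; u2·a0=0.4274·52.411=22.400 ≤ a1=25.200 → R1 fires; G=4 C=8 R=7 M=6
Draw 4: a1=19.200, a2=1.603, a3=1.516, a4=3.164, a5=16.464, a0=41.947; τ=−ln(0.0088)/41.947=0.113 → t=0.269; u2·a0=0.1734·41.947=7.274 ≤ a1=19.200 → R1 fires; G=4 C=7 R=8 M=5
Draw 5: a1=14.000, a2=1.832, a3=1.516, a4=3.616, a5=12.005, a0=32.969; τ=−ln(0.0155)/32.969=0.126 → t=0.395; u2·a0=0.0939·32.969=3.096 ≤ a1=14.000 → R1 fires; G=4 C=6 R=9 M=4
Draw 6: a1=9.600, a2=2.061, a3=1.516, a4=4.068, a5=8.232, a0=25.477; τ=−ln(0.1701)/25.477=0.070 → t=0.465; u2·a0=0.1082·25.477=2.757 ≤ a1=9.600 → R1 fires; G=4 C=5 R=10 M=3
Draw 7: a1=6.000, a2=2.290, a3=1.516, a4=4.520, a5=5.145, a0=19.471; τ=−ln(0.0898)/19.471=0.124 → t=0.589; u2·a0=0.5474·19.471=10.658; a1+…+a3=9.806 < 10.658 ≤ a1+…+a4=14.326 → R4 fires; G=6 C=5 R=9 M=3
Draw 8: a1=6.000, a2=2.061, a3=2.274, a4=4.068, a5=5.145, a0=19.548; τ=−ln(0.3081)/19.548=0.060 → t=0.649; u2·a0=0.8687·19.548=16.981; a1+…+a4=14.403 < 16.981 ≤ a1+…+a5=19.548 → R5 fires; G=8 C=6 R=9 M=2
Draw 9: a1=4.800, a2=2.061, a3=3.032, a4=4.068, a5=4.116, a0=18.077; τ=−ln(0.0888)/18.077=0.134 → t=0.783; u2·a0=0.3235·18.077=5.848; a1=4.800 < 5.848 ≤ a1+a2=6.861 → R2 fires; G=8 C=6 R=10 M=2
Draw 10: a1=4.800, a2=2.290, a3=3.032, a4=4.520, a5=4.116, a0=18.758; τ=−ln(0.8740)/18.758=0.007 → t=0.790; u2·a0=0.9546·18.758=17.906; a1+…+a4=14.642 < 17.906 ≤ a1+…+a5=18.758 → R5 fires; G=10 C=7 R=10 M=1
Draw 11: a1=2.800, a2=2.290, a3=3.790, a4=4.520, a5=2.401, a0=15.801; τ=−ln(0.0978)/15.801=0.147 → t=0.937; u2·a0=0.1016·15.801=1.605 ≤ a1=2.800 → R1 fires; G=10 C=6 R=11 M=0
Draw 12: a1=0.000, a2=2.519, a3=3.790, a4=4.972, a5=0.000, a0=11.281; τ=−ln(0.6529)/11.281=0.038 → t=0.975; u2·a0=0.9246·11.281=10.430; a1+…+a3=6.309 < 10.430 ≤ a1+…+a4=11.281 → R4 fires; G=12 C=6 R=10 M=0
Draw 13: a1=0.000, a2=2.290, a3=4.548, a4=4.520, a5=0.000, a0=11.358; τ=−ln(0.5797)/11.358=0.048 → t=1.023 > T=0.99: stop.
At T=0.99: G=12 C=6 R=10 M=0; the largest is G.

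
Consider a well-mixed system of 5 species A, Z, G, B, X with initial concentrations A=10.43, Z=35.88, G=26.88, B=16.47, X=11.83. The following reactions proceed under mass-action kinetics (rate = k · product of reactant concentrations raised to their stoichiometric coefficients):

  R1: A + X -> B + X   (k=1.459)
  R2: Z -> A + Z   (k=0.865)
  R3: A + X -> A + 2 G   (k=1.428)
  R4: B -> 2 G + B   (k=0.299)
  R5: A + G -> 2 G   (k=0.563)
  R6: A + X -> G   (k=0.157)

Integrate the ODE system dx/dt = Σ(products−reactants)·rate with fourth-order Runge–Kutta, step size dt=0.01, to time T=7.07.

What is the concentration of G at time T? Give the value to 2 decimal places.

G at T = 377.92

RK4 with dt=0.01: 707 steps to T=7.07. Trajectory (selected grid times):
t=0.00: A=10.43 Z=35.88 G=26.88 B=16.47 X=11.83
t=0.79: A=0.63 Z=35.88 G=79.82 B=24.65 X=2.94
t=1.57: A=0.46 Z=35.88 G=117.31 B=25.96 X=1.52
t=2.36: A=0.35 Z=35.88 G=154.87 B=26.51 X=0.92
t=3.14: A=0.29 Z=35.88 G=191.84 B=26.79 X=0.62
t=3.93: A=0.24 Z=35.88 G=229.25 B=26.95 X=0.45
t=4.71: A=0.21 Z=35.88 G=266.18 B=27.04 X=0.34
t=5.50: A=0.18 Z=35.88 G=303.59 B=27.11 X=0.27
t=6.28: A=0.16 Z=35.88 G=340.52 B=27.16 X=0.22
t=7.07: A=0.15 Z=35.88 G=377.92 B=27.19 X=0.18
Read off G at T=7.07: 377.92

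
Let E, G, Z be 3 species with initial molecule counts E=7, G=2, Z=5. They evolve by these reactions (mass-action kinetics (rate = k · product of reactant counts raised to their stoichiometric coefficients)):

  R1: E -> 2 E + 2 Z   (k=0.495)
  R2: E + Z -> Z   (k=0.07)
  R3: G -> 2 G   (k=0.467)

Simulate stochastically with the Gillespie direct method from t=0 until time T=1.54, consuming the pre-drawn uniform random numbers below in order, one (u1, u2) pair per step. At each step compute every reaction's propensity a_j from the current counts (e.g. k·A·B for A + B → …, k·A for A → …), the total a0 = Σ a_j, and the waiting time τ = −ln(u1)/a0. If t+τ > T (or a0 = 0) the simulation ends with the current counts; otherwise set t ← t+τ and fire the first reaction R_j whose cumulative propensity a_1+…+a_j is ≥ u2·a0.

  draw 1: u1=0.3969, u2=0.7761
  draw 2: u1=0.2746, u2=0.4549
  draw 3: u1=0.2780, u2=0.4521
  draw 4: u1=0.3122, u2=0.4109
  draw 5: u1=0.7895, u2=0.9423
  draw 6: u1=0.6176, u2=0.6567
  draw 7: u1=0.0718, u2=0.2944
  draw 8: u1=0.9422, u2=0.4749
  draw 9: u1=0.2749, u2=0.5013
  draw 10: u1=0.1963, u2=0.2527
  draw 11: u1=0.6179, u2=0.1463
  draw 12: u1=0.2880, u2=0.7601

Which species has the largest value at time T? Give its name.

t=0.000: E=7 G=2 Z=5
Draw 1: a1=3.465, a2=2.450, a3=0.934, a0=6.849; τ=−ln(0.3969)/6.849=0.135 → t=0.135; u2·a0=0.7761·6.849=5.316; a1=3.465 < 5.316 ≤ a1+a2=5.915 → R2 fires; E=6 G=2 Z=5
Draw 2: a1=2.970, a2=2.100, a3=0.934, a0=6.004; τ=−ln(0.2746)/6.004=0.215 → t=0.350; u2·a0=0.4549·6.004=2.731 ≤ a1=2.970 → R1 fires; E=7 G=2 Z=7
Draw 3: a1=3.465, a2=3.430, a3=0.934, a0=7.829; τ=−ln(0.2780)/7.829=0.164 → t=0.514; u2·a0=0.4521·7.829=3.539; a1=3.465 < 3.539 ≤ a1+a2=6.895 → R2 fires; E=6 G=2 Z=7
Draw 4: a1=2.970, a2=2.940, a3=0.934, a0=6.844; τ=−ln(0.3122)/6.844=0.170 → t=0.684; u2·a0=0.4109·6.844=2.812 ≤ a1=2.970 → R1 fires; E=7 G=2 Z=9
Draw 5: a1=3.465, a2=4.410, a3=0.934, a0=8.809; τ=−ln(0.7895)/8.809=0.027 → t=0.711; u2·a0=0.9423·8.809=8.301; a1+a2=7.875 < 8.301 ≤ a1+…+a3=8.809 → R3 fires; E=7 G=3 Z=9
Draw 6: a1=3.465, a2=4.410, a3=1.401, a0=9.276; τ=−ln(0.6176)/9.276=0.052 → t=0.763; u2·a0=0.6567·9.276=6.092; a1=3.465 < 6.092 ≤ a1+a2=7.875 → R2 fires; E=6 G=3 Z=9
Draw 7: a1=2.970, a2=3.780, a3=1.401, a0=8.151; τ=−ln(0.0718)/8.151=0.323 → t=1.086; u2·a0=0.2944·8.151=2.400 ≤ a1=2.970 → R1 fires; E=7 G=3 Z=11
Draw 8: a1=3.465, a2=5.390, a3=1.401, a0=10.256; τ=−ln(0.9422)/10.256=0.006 → t=1.092; u2·a0=0.4749·10.256=4.871; a1=3.465 < 4.871 ≤ a1+a2=8.855 → R2 fires; E=6 G=3 Z=11
Draw 9: a1=2.970, a2=4.620, a3=1.401, a0=8.991; τ=−ln(0.2749)/8.991=0.144 → t=1.235; u2·a0=0.5013·8.991=4.507; a1=2.970 < 4.507 ≤ a1+a2=7.590 → R2 fires; E=5 G=3 Z=11
Draw 10: a1=2.475, a2=3.850, a3=1.401, a0=7.726; τ=−ln(0.1963)/7.726=0.211 → t=1.446; u2·a0=0.2527·7.726=1.952 ≤ a1=2.475 → R1 fires; E=6 G=3 Z=13
Draw 11: a1=2.970, a2=5.460, a3=1.401, a0=9.831; τ=−ln(0.6179)/9.831=0.049 → t=1.495; u2·a0=0.1463·9.831=1.438 ≤ a1=2.970 → R1 fires; E=7 G=3 Z=15
Draw 12: a1=3.465, a2=7.350, a3=1.401, a0=12.216; τ=−ln(0.2880)/12.216=0.102 → t=1.597 > T=1.54: stop.
At T=1.54: E=7 G=3 Z=15; the largest is Z.

Dominant species at T: Z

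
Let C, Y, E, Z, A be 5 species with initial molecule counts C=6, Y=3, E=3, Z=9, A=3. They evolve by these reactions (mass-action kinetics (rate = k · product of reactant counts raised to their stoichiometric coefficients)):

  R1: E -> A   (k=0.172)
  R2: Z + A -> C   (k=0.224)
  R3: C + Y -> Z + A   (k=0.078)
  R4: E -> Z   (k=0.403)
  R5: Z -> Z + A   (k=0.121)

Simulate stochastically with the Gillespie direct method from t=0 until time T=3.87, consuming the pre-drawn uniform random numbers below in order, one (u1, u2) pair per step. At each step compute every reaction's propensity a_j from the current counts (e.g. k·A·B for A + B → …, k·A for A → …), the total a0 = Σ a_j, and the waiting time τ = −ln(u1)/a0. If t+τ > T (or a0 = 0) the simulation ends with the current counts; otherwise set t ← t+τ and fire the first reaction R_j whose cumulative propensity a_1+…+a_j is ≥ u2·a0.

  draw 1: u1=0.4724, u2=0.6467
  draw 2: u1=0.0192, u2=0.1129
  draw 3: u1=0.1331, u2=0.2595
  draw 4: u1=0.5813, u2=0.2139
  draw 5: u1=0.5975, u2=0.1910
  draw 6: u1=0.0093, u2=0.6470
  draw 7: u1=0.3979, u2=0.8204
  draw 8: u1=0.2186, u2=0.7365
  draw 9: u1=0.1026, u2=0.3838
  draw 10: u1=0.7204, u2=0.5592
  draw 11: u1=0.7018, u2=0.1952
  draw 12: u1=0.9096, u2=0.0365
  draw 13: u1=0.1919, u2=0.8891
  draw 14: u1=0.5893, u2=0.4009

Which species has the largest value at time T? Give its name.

Dominant species at T: C

t=0.000: C=6 Y=3 E=3 Z=9 A=3
Draw 1: a1=0.516, a2=6.048, a3=1.404, a4=1.209, a5=1.089, a0=10.266; τ=−ln(0.4724)/10.266=0.073 → t=0.073; u2·a0=0.6467·10.266=6.639; a1+a2=6.564 < 6.639 ≤ a1+…+a3=7.968 → R3 fires; C=5 Y=2 E=3 Z=10 A=4
Draw 2: a1=0.516, a2=8.960, a3=0.780, a4=1.209, a5=1.210, a0=12.675; τ=−ln(0.0192)/12.675=0.312 → t=0.385; u2·a0=0.1129·12.675=1.431; a1=0.516 < 1.431 ≤ a1+a2=9.476 → R2 fires; C=6 Y=2 E=3 Z=9 A=3
Draw 3: a1=0.516, a2=6.048, a3=0.936, a4=1.209, a5=1.089, a0=9.798; τ=−ln(0.1331)/9.798=0.206 → t=0.591; u2·a0=0.2595·9.798=2.543; a1=0.516 < 2.543 ≤ a1+a2=6.564 → R2 fires; C=7 Y=2 E=3 Z=8 A=2
Draw 4: a1=0.516, a2=3.584, a3=1.092, a4=1.209, a5=0.968, a0=7.369; τ=−ln(0.5813)/7.369=0.074 → t=0.664; u2·a0=0.2139·7.369=1.576; a1=0.516 < 1.576 ≤ a1+a2=4.100 → R2 fires; C=8 Y=2 E=3 Z=7 A=1
Draw 5: a1=0.516, a2=1.568, a3=1.248, a4=1.209, a5=0.847, a0=5.388; τ=−ln(0.5975)/5.388=0.096 → t=0.760; u2·a0=0.1910·5.388=1.029; a1=0.516 < 1.029 ≤ a1+a2=2.084 → R2 fires; C=9 Y=2 E=3 Z=6 A=0
Draw 6: a1=0.516, a2=0.000, a3=1.404, a4=1.209, a5=0.726, a0=3.855; τ=−ln(0.0093)/3.855=1.213 → t=1.973; u2·a0=0.6470·3.855=2.494; a1+…+a3=1.920 < 2.494 ≤ a1+…+a4=3.129 → R4 fires; C=9 Y=2 E=2 Z=7 A=0
Draw 7: a1=0.344, a2=0.000, a3=1.404, a4=0.806, a5=0.847, a0=3.401; τ=−ln(0.3979)/3.401=0.271 → t=2.244; u2·a0=0.8204·3.401=2.790; a1+…+a4=2.554 < 2.790 ≤ a1+…+a5=3.401 → R5 fires; C=9 Y=2 E=2 Z=7 A=1
Draw 8: a1=0.344, a2=1.568, a3=1.404, a4=0.806, a5=0.847, a0=4.969; τ=−ln(0.2186)/4.969=0.306 → t=2.550; u2·a0=0.7365·4.969=3.660; a1+…+a3=3.316 < 3.660 ≤ a1+…+a4=4.122 → R4 fires; C=9 Y=2 E=1 Z=8 A=1
Draw 9: a1=0.172, a2=1.792, a3=1.404, a4=0.403, a5=0.968, a0=4.739; τ=−ln(0.1026)/4.739=0.480 → t=3.031; u2·a0=0.3838·4.739=1.819; a1=0.172 < 1.819 ≤ a1+a2=1.964 → R2 fires; C=10 Y=2 E=1 Z=7 A=0
Draw 10: a1=0.172, a2=0.000, a3=1.560, a4=0.403, a5=0.847, a0=2.982; τ=−ln(0.7204)/2.982=0.110 → t=3.141; u2·a0=0.5592·2.982=1.668; a1+a2=0.172 < 1.668 ≤ a1+…+a3=1.732 → R3 fires; C=9 Y=1 E=1 Z=8 A=1
Draw 11: a1=0.172, a2=1.792, a3=0.702, a4=0.403, a5=0.968, a0=4.037; τ=−ln(0.7018)/4.037=0.088 → t=3.228; u2·a0=0.1952·4.037=0.788; a1=0.172 < 0.788 ≤ a1+a2=1.964 → R2 fires; C=10 Y=1 E=1 Z=7 A=0
Draw 12: a1=0.172, a2=0.000, a3=0.780, a4=0.403, a5=0.847, a0=2.202; τ=−ln(0.9096)/2.202=0.043 → t=3.272; u2·a0=0.0365·2.202=0.080 ≤ a1=0.172 → R1 fires; C=10 Y=1 E=0 Z=7 A=1
Draw 13: a1=0.000, a2=1.568, a3=0.780, a4=0.000, a5=0.847, a0=3.195; τ=−ln(0.1919)/3.195=0.517 → t=3.788; u2·a0=0.8891·3.195=2.841; a1+…+a4=2.348 < 2.841 ≤ a1+…+a5=3.195 → R5 fires; C=10 Y=1 E=0 Z=7 A=2
Draw 14: a1=0.000, a2=3.136, a3=0.780, a4=0.000, a5=0.847, a0=4.763; τ=−ln(0.5893)/4.763=0.111 → t=3.899 > T=3.87: stop.
At T=3.87: C=10 Y=1 E=0 Z=7 A=2; the largest is C.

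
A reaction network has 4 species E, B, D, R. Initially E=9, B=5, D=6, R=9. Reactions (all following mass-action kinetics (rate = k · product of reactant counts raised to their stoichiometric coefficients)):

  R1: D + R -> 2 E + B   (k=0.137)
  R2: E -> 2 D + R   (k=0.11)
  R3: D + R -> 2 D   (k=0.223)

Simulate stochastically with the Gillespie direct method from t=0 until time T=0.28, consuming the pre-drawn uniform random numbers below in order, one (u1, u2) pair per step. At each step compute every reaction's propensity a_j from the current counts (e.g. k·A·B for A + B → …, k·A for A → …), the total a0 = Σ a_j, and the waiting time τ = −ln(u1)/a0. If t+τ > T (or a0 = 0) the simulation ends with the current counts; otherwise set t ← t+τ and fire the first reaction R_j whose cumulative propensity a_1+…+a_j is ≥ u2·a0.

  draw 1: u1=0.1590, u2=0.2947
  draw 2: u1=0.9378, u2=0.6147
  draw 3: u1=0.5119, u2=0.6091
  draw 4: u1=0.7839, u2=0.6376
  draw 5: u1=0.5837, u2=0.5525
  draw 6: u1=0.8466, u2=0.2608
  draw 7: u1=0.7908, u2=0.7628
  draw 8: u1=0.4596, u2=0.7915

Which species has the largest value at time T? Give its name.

t=0.000: E=9 B=5 D=6 R=9
Draw 1: a1=7.398, a2=0.990, a3=12.042, a0=20.430; τ=−ln(0.1590)/20.430=0.090 → t=0.090; u2·a0=0.2947·20.430=6.021 ≤ a1=7.398 → R1 fires; E=11 B=6 D=5 R=8
Draw 2: a1=5.480, a2=1.210, a3=8.920, a0=15.610; τ=−ln(0.9378)/15.610=0.004 → t=0.094; u2·a0=0.6147·15.610=9.595; a1+a2=6.690 < 9.595 ≤ a1+…+a3=15.610 → R3 fires; E=11 B=6 D=6 R=7
Draw 3: a1=5.754, a2=1.210, a3=9.366, a0=16.330; τ=−ln(0.5119)/16.330=0.041 → t=0.135; u2·a0=0.6091·16.330=9.947; a1+a2=6.964 < 9.947 ≤ a1+…+a3=16.330 → R3 fires; E=11 B=6 D=7 R=6
Draw 4: a1=5.754, a2=1.210, a3=9.366, a0=16.330; τ=−ln(0.7839)/16.330=0.015 → t=0.150; u2·a0=0.6376·16.330=10.412; a1+a2=6.964 < 10.412 ≤ a1+…+a3=16.330 → R3 fires; E=11 B=6 D=8 R=5
Draw 5: a1=5.480, a2=1.210, a3=8.920, a0=15.610; τ=−ln(0.5837)/15.610=0.034 → t=0.185; u2·a0=0.5525·15.610=8.625; a1+a2=6.690 < 8.625 ≤ a1+…+a3=15.610 → R3 fires; E=11 B=6 D=9 R=4
Draw 6: a1=4.932, a2=1.210, a3=8.028, a0=14.170; τ=−ln(0.8466)/14.170=0.012 → t=0.196; u2·a0=0.2608·14.170=3.696 ≤ a1=4.932 → R1 fires; E=13 B=7 D=8 R=3
Draw 7: a1=3.288, a2=1.430, a3=5.352, a0=10.070; τ=−ln(0.7908)/10.070=0.023 → t=0.220; u2·a0=0.7628·10.070=7.681; a1+a2=4.718 < 7.681 ≤ a1+…+a3=10.070 → R3 fires; E=13 B=7 D=9 R=2
Draw 8: a1=2.466, a2=1.430, a3=4.014, a0=7.910; τ=−ln(0.4596)/7.910=0.098 → t=0.318 > T=0.28: stop.
At T=0.28: E=13 B=7 D=9 R=2; the largest is E.

Dominant species at T: E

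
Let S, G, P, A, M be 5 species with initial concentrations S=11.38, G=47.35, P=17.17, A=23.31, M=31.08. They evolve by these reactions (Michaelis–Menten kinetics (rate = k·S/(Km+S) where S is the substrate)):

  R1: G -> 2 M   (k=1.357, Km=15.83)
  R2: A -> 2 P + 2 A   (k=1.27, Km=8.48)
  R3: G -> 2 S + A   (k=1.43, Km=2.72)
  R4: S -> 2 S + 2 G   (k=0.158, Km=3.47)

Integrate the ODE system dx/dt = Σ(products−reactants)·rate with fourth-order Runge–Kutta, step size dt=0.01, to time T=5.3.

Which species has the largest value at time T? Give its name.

Dominant species at T: M

RK4 with dt=0.01: 530 steps to T=5.3. Trajectory (selected grid times):
t=0.00: S=11.38 G=47.35 P=17.17 A=23.31 M=31.08
t=0.59: S=13.05 G=46.10 P=18.28 A=24.66 M=32.28
t=1.18: S=14.71 G=44.86 P=19.40 A=26.02 M=33.46
t=1.77: S=16.38 G=43.63 P=20.54 A=27.38 M=34.64
t=2.36: S=18.04 G=42.40 P=21.69 A=28.75 M=35.81
t=2.94: S=19.68 G=41.21 P=22.83 A=30.10 M=36.96
t=3.53: S=21.34 G=40.00 P=24.01 A=31.48 M=38.11
t=4.12: S=23.00 G=38.80 P=25.19 A=32.86 M=39.25
t=4.71: S=24.66 G=37.61 P=26.39 A=34.25 M=40.38
t=5.30: S=26.31 G=36.43 P=27.59 A=35.64 M=41.50
At T=5.3: S=26.31 G=36.43 P=27.59 A=35.64 M=41.50; the largest is M.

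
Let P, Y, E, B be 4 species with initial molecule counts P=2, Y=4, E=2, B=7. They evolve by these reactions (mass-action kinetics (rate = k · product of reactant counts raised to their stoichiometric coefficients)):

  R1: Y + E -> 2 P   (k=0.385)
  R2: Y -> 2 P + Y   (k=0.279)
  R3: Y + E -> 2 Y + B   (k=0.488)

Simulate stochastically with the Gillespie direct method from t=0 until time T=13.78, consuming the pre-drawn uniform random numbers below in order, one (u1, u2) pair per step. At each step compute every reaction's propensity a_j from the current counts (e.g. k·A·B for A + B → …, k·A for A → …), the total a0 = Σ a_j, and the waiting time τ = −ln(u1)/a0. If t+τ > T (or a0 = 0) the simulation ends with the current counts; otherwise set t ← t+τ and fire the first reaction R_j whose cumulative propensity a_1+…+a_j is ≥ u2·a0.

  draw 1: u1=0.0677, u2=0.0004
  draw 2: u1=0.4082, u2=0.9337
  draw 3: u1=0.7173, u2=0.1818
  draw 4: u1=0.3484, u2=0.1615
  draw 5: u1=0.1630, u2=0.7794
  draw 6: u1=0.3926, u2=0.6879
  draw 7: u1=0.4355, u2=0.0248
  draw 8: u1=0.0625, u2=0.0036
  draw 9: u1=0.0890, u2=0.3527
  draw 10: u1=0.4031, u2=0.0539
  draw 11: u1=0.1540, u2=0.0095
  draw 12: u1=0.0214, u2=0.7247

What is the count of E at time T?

E at T = 0

t=0.000: P=2 Y=4 E=2 B=7
Draw 1: a1=3.080, a2=1.116, a3=3.904, a0=8.100; τ=−ln(0.0677)/8.100=0.332 → t=0.332; u2·a0=0.0004·8.100=0.003 ≤ a1=3.080 → R1 fires; P=4 Y=3 E=1 B=7
Draw 2: a1=1.155, a2=0.837, a3=1.464, a0=3.456; τ=−ln(0.4082)/3.456=0.259 → t=0.592; u2·a0=0.9337·3.456=3.227; a1+a2=1.992 < 3.227 ≤ a1+…+a3=3.456 → R3 fires; P=4 Y=4 E=0 B=8
Draw 3: a1=0.000, a2=1.116, a3=0.000, a0=1.116; τ=−ln(0.7173)/1.116=0.298 → t=0.889; u2·a0=0.1818·1.116=0.203; a1=0.000 < 0.203 ≤ a1+a2=1.116 → R2 fires; P=6 Y=4 E=0 B=8
Draw 4: a1=0.000, a2=1.116, a3=0.000, a0=1.116; τ=−ln(0.3484)/1.116=0.945 → t=1.834; u2·a0=0.1615·1.116=0.180; a1=0.000 < 0.180 ≤ a1+a2=1.116 → R2 fires; P=8 Y=4 E=0 B=8
Draw 5: a1=0.000, a2=1.116, a3=0.000, a0=1.116; τ=−ln(0.1630)/1.116=1.625 → t=3.460; u2·a0=0.7794·1.116=0.870; a1=0.000 < 0.870 ≤ a1+a2=1.116 → R2 fires; P=10 Y=4 E=0 B=8
Draw 6: a1=0.000, a2=1.116, a3=0.000, a0=1.116; τ=−ln(0.3926)/1.116=0.838 → t=4.297; u2·a0=0.6879·1.116=0.768; a1=0.000 < 0.768 ≤ a1+a2=1.116 → R2 fires; P=12 Y=4 E=0 B=8
Draw 7: a1=0.000, a2=1.116, a3=0.000, a0=1.116; τ=−ln(0.4355)/1.116=0.745 → t=5.042; u2·a0=0.0248·1.116=0.028; a1=0.000 < 0.028 ≤ a1+a2=1.116 → R2 fires; P=14 Y=4 E=0 B=8
Draw 8: a1=0.000, a2=1.116, a3=0.000, a0=1.116; τ=−ln(0.0625)/1.116=2.484 → t=7.527; u2·a0=0.0036·1.116=0.004; a1=0.000 < 0.004 ≤ a1+a2=1.116 → R2 fires; P=16 Y=4 E=0 B=8
Draw 9: a1=0.000, a2=1.116, a3=0.000, a0=1.116; τ=−ln(0.0890)/1.116=2.168 → t=9.694; u2·a0=0.3527·1.116=0.394; a1=0.000 < 0.394 ≤ a1+a2=1.116 → R2 fires; P=18 Y=4 E=0 B=8
Draw 10: a1=0.000, a2=1.116, a3=0.000, a0=1.116; τ=−ln(0.4031)/1.116=0.814 → t=10.509; u2·a0=0.0539·1.116=0.060; a1=0.000 < 0.060 ≤ a1+a2=1.116 → R2 fires; P=20 Y=4 E=0 B=8
Draw 11: a1=0.000, a2=1.116, a3=0.000, a0=1.116; τ=−ln(0.1540)/1.116=1.676 → t=12.185; u2·a0=0.0095·1.116=0.011; a1=0.000 < 0.011 ≤ a1+a2=1.116 → R2 fires; P=22 Y=4 E=0 B=8
Draw 12: a1=0.000, a2=1.116, a3=0.000, a0=1.116; τ=−ln(0.0214)/1.116=3.445 → t=15.630 > T=13.78: stop.
Read off E at T=13.78: 0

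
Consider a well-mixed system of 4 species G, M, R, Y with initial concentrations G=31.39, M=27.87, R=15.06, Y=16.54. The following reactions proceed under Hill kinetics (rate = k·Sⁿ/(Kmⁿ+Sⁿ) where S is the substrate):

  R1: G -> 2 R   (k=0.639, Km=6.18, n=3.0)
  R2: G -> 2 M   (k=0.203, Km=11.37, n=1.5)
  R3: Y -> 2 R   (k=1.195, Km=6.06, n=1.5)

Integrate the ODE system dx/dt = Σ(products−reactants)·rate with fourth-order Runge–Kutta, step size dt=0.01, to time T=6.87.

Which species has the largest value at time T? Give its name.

Dominant species at T: R

RK4 with dt=0.01: 687 steps to T=6.87. Trajectory (selected grid times):
t=0.00: G=31.39 M=27.87 R=15.06 Y=16.54
t=0.76: G=30.78 M=28.12 R=17.50 Y=15.80
t=1.53: G=30.17 M=28.38 R=19.95 Y=15.06
t=2.29: G=29.56 M=28.63 R=22.35 Y=14.34
t=3.05: G=28.95 M=28.88 R=24.73 Y=13.64
t=3.82: G=28.34 M=29.13 R=27.11 Y=12.93
t=4.58: G=27.74 M=29.37 R=29.43 Y=12.25
t=5.34: G=27.14 M=29.61 R=31.73 Y=11.59
t=6.11: G=26.53 M=29.86 R=34.02 Y=10.93
t=6.87: G=25.93 M=30.10 R=36.24 Y=10.29
At T=6.87: G=25.93 M=30.10 R=36.24 Y=10.29; the largest is R.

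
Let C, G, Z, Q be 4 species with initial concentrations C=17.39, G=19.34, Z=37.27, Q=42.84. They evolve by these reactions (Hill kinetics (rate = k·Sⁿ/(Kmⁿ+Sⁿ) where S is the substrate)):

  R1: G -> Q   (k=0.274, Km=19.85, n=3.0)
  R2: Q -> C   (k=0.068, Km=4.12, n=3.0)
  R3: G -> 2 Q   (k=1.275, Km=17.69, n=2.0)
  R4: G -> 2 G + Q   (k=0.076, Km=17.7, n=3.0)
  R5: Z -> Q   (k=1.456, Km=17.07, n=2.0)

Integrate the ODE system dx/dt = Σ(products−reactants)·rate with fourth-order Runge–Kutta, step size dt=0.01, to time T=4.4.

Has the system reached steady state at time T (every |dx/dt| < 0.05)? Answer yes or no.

RK4 with dt=0.01: 440 steps to T=4.4. Trajectory (selected grid times):
t=0.00: C=17.39 G=19.34 Z=37.27 Q=42.84
t=0.49: C=17.42 G=18.96 Z=36.68 Q=44.15
t=0.98: C=17.46 G=18.59 Z=36.10 Q=45.45
t=1.47: C=17.49 G=18.22 Z=35.52 Q=46.73
t=1.96: C=17.52 G=17.87 Z=34.94 Q=47.98
t=2.44: C=17.56 G=17.52 Z=34.38 Q=49.20
t=2.93: C=17.59 G=17.18 Z=33.81 Q=50.42
t=3.42: C=17.62 G=16.85 Z=33.24 Q=51.62
t=3.91: C=17.66 G=16.52 Z=32.68 Q=52.81
t=4.40: C=17.69 G=16.20 Z=32.12 Q=53.97
Rates at T: R1=0.0965, R2=0.0680, R3=0.5816, R4=0.0330, R5=1.1353
dx/dt at T (Σ net stoichiometry × rate): C=+0.0680, G=-0.6451, Z=-1.1353, Q=+2.3600
Largest |dx/dt| is |+2.3600| (Q) ≥ 0.05 → not steady.

Steady state at T: no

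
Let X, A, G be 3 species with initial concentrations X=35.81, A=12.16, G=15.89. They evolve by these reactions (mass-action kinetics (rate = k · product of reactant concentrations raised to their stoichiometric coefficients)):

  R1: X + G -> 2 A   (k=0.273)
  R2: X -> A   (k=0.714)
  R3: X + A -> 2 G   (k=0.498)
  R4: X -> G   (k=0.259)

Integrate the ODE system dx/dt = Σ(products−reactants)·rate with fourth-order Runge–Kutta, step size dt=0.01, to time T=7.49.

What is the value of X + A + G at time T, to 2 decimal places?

Check how each reaction changes W = X + A + G (weight of products minus weight of reactants):
R1: X + G -> 2 A: (1·2) − (1·1 + 1·1) = 2 − 2 = 0
R2: X -> A: (1·1) − (1·1) = 1 − 1 = 0
R3: X + A -> 2 G: (1·2) − (1·1 + 1·1) = 2 − 2 = 0
R4: X -> G: (1·1) − (1·1) = 1 − 1 = 0
Every reaction leaves W unchanged, so W is conserved and no simulation is needed: W(T) = W(0) = 35.81 + 12.16 + 15.89 = 63.86

Value at T = 63.86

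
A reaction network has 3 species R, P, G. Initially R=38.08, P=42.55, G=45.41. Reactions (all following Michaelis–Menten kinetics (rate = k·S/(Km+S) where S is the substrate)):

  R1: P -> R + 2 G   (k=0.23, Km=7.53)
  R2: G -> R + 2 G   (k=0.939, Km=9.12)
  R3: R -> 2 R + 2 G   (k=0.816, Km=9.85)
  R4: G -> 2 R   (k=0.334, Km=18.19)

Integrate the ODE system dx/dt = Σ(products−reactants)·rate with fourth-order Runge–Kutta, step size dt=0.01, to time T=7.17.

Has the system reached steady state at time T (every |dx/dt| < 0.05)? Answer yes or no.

RK4 with dt=0.01: 717 steps to T=7.17. Trajectory (selected grid times):
t=0.00: R=38.08 P=42.55 G=45.41
t=0.80: R=39.77 P=42.39 G=47.20
t=1.59: R=41.45 P=42.24 G=48.98
t=2.39: R=43.16 P=42.08 G=50.79
t=3.19: R=44.88 P=41.93 G=52.61
t=3.98: R=46.60 P=41.77 G=54.41
t=4.78: R=48.34 P=41.62 G=56.25
t=5.58: R=50.09 P=41.46 G=58.10
t=6.37: R=51.83 P=41.31 G=59.92
t=7.17: R=53.60 P=41.15 G=61.78
Rates at T: R1=0.1944, R2=0.8182, R3=0.6893, R4=0.2580
dx/dt at T (Σ net stoichiometry × rate): R=+2.2180, P=-0.1944, G=+2.3277
Largest |dx/dt| is |+2.3277| (G) ≥ 0.05 → not steady.

Steady state at T: no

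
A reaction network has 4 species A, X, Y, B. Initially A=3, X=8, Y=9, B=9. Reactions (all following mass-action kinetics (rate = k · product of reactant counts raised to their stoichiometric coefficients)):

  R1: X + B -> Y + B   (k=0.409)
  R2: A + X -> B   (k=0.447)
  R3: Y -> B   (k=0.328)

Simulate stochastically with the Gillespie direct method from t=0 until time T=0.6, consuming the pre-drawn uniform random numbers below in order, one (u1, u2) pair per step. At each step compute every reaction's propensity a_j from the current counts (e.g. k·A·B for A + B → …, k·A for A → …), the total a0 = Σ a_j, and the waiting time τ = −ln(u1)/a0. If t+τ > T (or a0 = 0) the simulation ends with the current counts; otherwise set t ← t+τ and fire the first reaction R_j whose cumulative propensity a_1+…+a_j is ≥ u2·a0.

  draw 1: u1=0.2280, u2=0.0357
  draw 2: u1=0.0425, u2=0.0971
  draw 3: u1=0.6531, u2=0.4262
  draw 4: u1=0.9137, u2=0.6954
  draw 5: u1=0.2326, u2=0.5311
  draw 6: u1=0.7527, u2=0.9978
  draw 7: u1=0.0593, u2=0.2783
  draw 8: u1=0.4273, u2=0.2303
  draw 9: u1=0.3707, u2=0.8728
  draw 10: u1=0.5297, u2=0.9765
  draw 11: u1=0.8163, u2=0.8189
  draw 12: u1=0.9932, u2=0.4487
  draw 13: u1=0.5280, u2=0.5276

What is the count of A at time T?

A at T = 2

t=0.000: A=3 X=8 Y=9 B=9
Draw 1: a1=29.448, a2=10.728, a3=2.952, a0=43.128; τ=−ln(0.2280)/43.128=0.034 → t=0.034; u2·a0=0.0357·43.128=1.540 ≤ a1=29.448 → R1 fires; A=3 X=7 Y=10 B=9
Draw 2: a1=25.767, a2=9.387, a3=3.280, a0=38.434; τ=−ln(0.0425)/38.434=0.082 → t=0.116; u2·a0=0.0971·38.434=3.732 ≤ a1=25.767 → R1 fires; A=3 X=6 Y=11 B=9
Draw 3: a1=22.086, a2=8.046, a3=3.608, a0=33.740; τ=−ln(0.6531)/33.740=0.013 → t=0.129; u2·a0=0.4262·33.740=14.380 ≤ a1=22.086 → R1 fires; A=3 X=5 Y=12 B=9
Draw 4: a1=18.405, a2=6.705, a3=3.936, a0=29.046; τ=−ln(0.9137)/29.046=0.003 → t=0.132; u2·a0=0.6954·29.046=20.199; a1=18.405 < 20.199 ≤ a1+a2=25.110 → R2 fires; A=2 X=4 Y=12 B=10
Draw 5: a1=16.360, a2=3.576, a3=3.936, a0=23.872; τ=−ln(0.2326)/23.872=0.061 → t=0.193; u2·a0=0.5311·23.872=12.678 ≤ a1=16.360 → R1 fires; A=2 X=3 Y=13 B=10
Draw 6: a1=12.270, a2=2.682, a3=4.264, a0=19.216; τ=−ln(0.7527)/19.216=0.015 → t=0.208; u2·a0=0.9978·19.216=19.174; a1+a2=14.952 < 19.174 ≤ a1+…+a3=19.216 → R3 fires; A=2 X=3 Y=12 B=11
Draw 7: a1=13.497, a2=2.682, a3=3.936, a0=20.115; τ=−ln(0.0593)/20.115=0.140 → t=0.349; u2·a0=0.2783·20.115=5.598 ≤ a1=13.497 → R1 fires; A=2 X=2 Y=13 B=11
Draw 8: a1=8.998, a2=1.788, a3=4.264, a0=15.050; τ=−ln(0.4273)/15.050=0.056 → t=0.405; u2·a0=0.2303·15.050=3.466 ≤ a1=8.998 → R1 fires; A=2 X=1 Y=14 B=11
Draw 9: a1=4.499, a2=0.894, a3=4.592, a0=9.985; τ=−ln(0.3707)/9.985=0.099 → t=0.504; u2·a0=0.8728·9.985=8.715; a1+a2=5.393 < 8.715 ≤ a1+…+a3=9.985 → R3 fires; A=2 X=1 Y=13 B=12
Draw 10: a1=4.908, a2=0.894, a3=4.264, a0=10.066; τ=−ln(0.5297)/10.066=0.063 → t=0.568; u2·a0=0.9765·10.066=9.829; a1+a2=5.802 < 9.829 ≤ a1+…+a3=10.066 → R3 fires; A=2 X=1 Y=12 B=13
Draw 11: a1=5.317, a2=0.894, a3=3.936, a0=10.147; τ=−ln(0.8163)/10.147=0.020 → t=0.588; u2·a0=0.8189·10.147=8.309; a1+a2=6.211 < 8.309 ≤ a1+…+a3=10.147 → R3 fires; A=2 X=1 Y=11 B=14
Draw 12: a1=5.726, a2=0.894, a3=3.608, a0=10.228; τ=−ln(0.9932)/10.228=0.001 → t=0.588; u2·a0=0.4487·10.228=4.589 ≤ a1=5.726 → R1 fires; A=2 X=0 Y=12 B=14
Draw 13: a1=0.000, a2=0.000, a3=3.936, a0=3.936; τ=−ln(0.5280)/3.936=0.162 → t=0.750 > T=0.6: stop.
Read off A at T=0.6: 2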